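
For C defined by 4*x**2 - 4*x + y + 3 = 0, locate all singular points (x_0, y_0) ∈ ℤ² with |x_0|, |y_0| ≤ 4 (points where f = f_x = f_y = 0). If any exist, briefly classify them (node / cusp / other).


No singular points in the scanned grid; C is smooth there.

Compute partial derivatives:
  f_x = 8*x - 4.
  f_y = 1.
f_y = 1 is a nonzero constant, so f_y never vanishes: no point (x, y) can satisfy f = f_x = f_y = 0. In particular no (x, y) ∈ {−4, ..., 4}² is singular; the curve is smooth.


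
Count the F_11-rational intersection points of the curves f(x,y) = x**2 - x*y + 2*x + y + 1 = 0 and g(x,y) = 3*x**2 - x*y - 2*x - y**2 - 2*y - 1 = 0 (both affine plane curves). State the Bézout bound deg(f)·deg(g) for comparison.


Common zeros: {(0, 10), (2, 9)}; count = 2; Bézout bound = 4.

deg(f) = 2, deg(g) = 2, so Bézout bound = 4.
Scan x ∈ F_11. For each x, list the y ∈ F_11 with f(x, y) ≡ 0 and those with g(x, y) ≡ 0 (mod 11); the common zeros in that column are the intersection.
  x = 0: f ≡ 0 at y ∈ {10}; g ≡ 0 at y ∈ {10}; common: {10}.
  x = 1: f ≡ 0 at y ∈ ∅; g ≡ 0 at y ∈ {0, 8}; common: ∅.
  x = 2: f ≡ 0 at y ∈ {9}; g ≡ 0 at y ∈ {9}; common: {9}.
  x = 3: f ≡ 0 at y ∈ {8}; g ≡ 0 at y ∈ ∅; common: ∅.
  x = 4: f ≡ 0 at y ∈ {1}; g ≡ 0 at y ∈ {6, 10}; common: ∅.
  x = 5: f ≡ 0 at y ∈ {9}; g ≡ 0 at y ∈ ∅; common: ∅.
  x = 6: f ≡ 0 at y ∈ {1}; g ≡ 0 at y ∈ {6, 8}; common: ∅.
  x = 7: f ≡ 0 at y ∈ {7}; g ≡ 0 at y ∈ {0, 2}; common: ∅.
  x = 8: f ≡ 0 at y ∈ {10}; g ≡ 0 at y ∈ ∅; common: ∅.
  x = 9: f ≡ 0 at y ∈ {7}; g ≡ 0 at y ∈ {2, 9}; common: ∅.
  x = 10: f ≡ 0 at y ∈ {0}; g ≡ 0 at y ∈ ∅; common: ∅.
Collecting: common zeros = {(0, 10), (2, 9)}, so the count is 2.
Comparison with the Bézout bound: 2 ≤ 4 = deg(f)·deg(g), as expected for curves with no common component (the affine F_11-count falls short of the bound because intersections may lie at infinity, over extension fields, or carry multiplicity).


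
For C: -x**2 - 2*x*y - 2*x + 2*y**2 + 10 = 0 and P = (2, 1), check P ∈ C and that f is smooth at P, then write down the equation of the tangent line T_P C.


Tangent line at P: 16 - 8*x = 0.

Step 1: f(2, 1) = 0, so P lies on C.
Step 2: partial derivatives
  f_x(x, y) = -2*x - 2*y - 2, f_y(x, y) = -2*x + 4*y.
  f_x(P) = -8, f_y(P) = 0 (gradient nonzero, so P is smooth).
Step 3: tangent line at P: -8·(x − 2) + 0·(y − 1) = 0.
Expanding: 16 - 8*x = 0.


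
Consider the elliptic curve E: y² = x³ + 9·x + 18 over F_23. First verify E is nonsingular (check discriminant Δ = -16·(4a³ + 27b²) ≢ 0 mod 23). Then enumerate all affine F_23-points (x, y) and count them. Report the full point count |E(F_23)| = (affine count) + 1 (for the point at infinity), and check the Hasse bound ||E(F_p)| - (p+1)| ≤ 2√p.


Affine points = {(0, 8), (0, 15), (3, 7), (3, 16), (4, 7), (4, 16), (5, 2), (5, 21), (6, 9), (6, 14), (8, 2), (8, 21), (9, 0), (10, 2), (10, 21), (13, 3), (13, 20), (14, 6), (14, 17), (15, 3), (15, 20), (16, 7), (16, 16), (17, 1), (17, 22), (18, 3), (18, 20), (22, 10), (22, 13)}; affine count = 29; |E(F_23)| = 30.

Discriminant check: Δ ∝ 4a³ + 27b² = 4·9³ + 27·18² = 4·729 + 27·324 ≡ 3 (mod 23). Nonzero ⇒ E is nonsingular.
For each x ∈ F_23, compute rhs = x³ + 9·x + 18 mod 23, then count y ∈ F_23 with y² ≡ rhs.
  x = 0: rhs = 18, matching y values: 8, 15 (2 points).
  x = 1: rhs = 5, matching y values: none (0 points).
  x = 2: rhs = 21, matching y values: none (0 points).
  x = 3: rhs = 3, matching y values: 7, 16 (2 points).
  x = 4: rhs = 3, matching y values: 7, 16 (2 points).
  x = 5: rhs = 4, matching y values: 2, 21 (2 points).
  x = 6: rhs = 12, matching y values: 9, 14 (2 points).
  x = 7: rhs = 10, matching y values: none (0 points).
  x = 8: rhs = 4, matching y values: 2, 21 (2 points).
  x = 9: rhs = 0, matching y values: 0 (1 points).
  x = 10: rhs = 4, matching y values: 2, 21 (2 points).
  x = 11: rhs = 22, matching y values: none (0 points).
  x = 12: rhs = 14, matching y values: none (0 points).
  x = 13: rhs = 9, matching y values: 3, 20 (2 points).
  x = 14: rhs = 13, matching y values: 6, 17 (2 points).
  x = 15: rhs = 9, matching y values: 3, 20 (2 points).
  x = 16: rhs = 3, matching y values: 7, 16 (2 points).
  x = 17: rhs = 1, matching y values: 1, 22 (2 points).
  x = 18: rhs = 9, matching y values: 3, 20 (2 points).
  x = 19: rhs = 10, matching y values: none (0 points).
  x = 20: rhs = 10, matching y values: none (0 points).
  x = 21: rhs = 15, matching y values: none (0 points).
  x = 22: rhs = 8, matching y values: 10, 13 (2 points).
Total affine count: 29.
Full point count |E(F_23)| = 29 + 1 = 30.
Hasse bound: |30 − (23+1)| = |6| = 6 ≤ 2√23 ≈ 9.5917 ✓.


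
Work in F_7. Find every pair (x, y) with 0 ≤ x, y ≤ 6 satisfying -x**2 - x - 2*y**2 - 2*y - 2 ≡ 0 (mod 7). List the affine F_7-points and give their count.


Affine F_7-points: {(0, 2), (0, 4), (1, 3), (3, 0), (3, 6), (5, 3), (6, 2), (6, 4)}; count = 8.

For each of the 49 pairs (x, y) ∈ F_7², evaluate f(x, y) mod 7. Record the zeros.
  x = 0: [0↦5, 1↦1, 2↦0, 3↦2, 4↦0, 5↦1, 6↦5]  zeros at y ∈ {2, 4}
  x = 1: [0↦3, 1↦6, 2↦5, 3↦0, 4↦5, 5↦6, 6↦3]  zeros at y ∈ {3}
  x = 2: [0↦6, 1↦2, 2↦1, 3↦3, 4↦1, 5↦2, 6↦6]  zeros at y ∈ ∅
  x = 3: [0↦0, 1↦3, 2↦2, 3↦4, 4↦2, 5↦3, 6↦0]  zeros at y ∈ {0, 6}
  x = 4: [0↦6, 1↦2, 2↦1, 3↦3, 4↦1, 5↦2, 6↦6]  zeros at y ∈ ∅
  x = 5: [0↦3, 1↦6, 2↦5, 3↦0, 4↦5, 5↦6, 6↦3]  zeros at y ∈ {3}
  x = 6: [0↦5, 1↦1, 2↦0, 3↦2, 4↦0, 5↦1, 6↦5]  zeros at y ∈ {2, 4}
Collecting zeros: affine points = {(0, 2), (0, 4), (1, 3), (3, 0), (3, 6), (5, 3), (6, 2), (6, 4)}.
Total count |C(F_7)_aff| = 8.


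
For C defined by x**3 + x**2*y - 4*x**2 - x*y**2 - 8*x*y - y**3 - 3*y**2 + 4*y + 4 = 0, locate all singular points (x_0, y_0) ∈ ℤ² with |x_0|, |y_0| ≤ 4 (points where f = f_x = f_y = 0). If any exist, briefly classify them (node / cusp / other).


Singular points: {(2, -2)}; classification: cusp.

Compute partial derivatives:
  f_x = 3*x**2 + 2*x*y - 8*x - y**2 - 8*y.
  f_y = x**2 - 2*x*y - 8*x - 3*y**2 - 6*y + 4.
Scan x_0 ∈ {−4, ..., 4}. For each x_0, f_y(x_0, y) is a polynomial in y; find its integer roots y ∈ {−4, ..., 4}, then test f_x and f at those candidates.
  x = -4: f_y(-4, y) = -3*y**2 + 2*y + 52; no integer root y with |y| ≤ 4.
  x = -3: f_y(-3, y) = 37 - 3*y**2; no integer root y with |y| ≤ 4.
  x = -2: f_y(-2, y) = -3*y**2 - 2*y + 24; no integer root y with |y| ≤ 4.
  x = -1: f_y(-1, y) = -3*y**2 - 4*y + 13; no integer root y with |y| ≤ 4.
  x = 0: f_y(0, y) = -3*y**2 - 6*y + 4; no integer root y with |y| ≤ 4.
  x = 1: f_y(1, y) = -3*y**2 - 8*y - 3; no integer root y with |y| ≤ 4.
  x = 2: f_y(2, y) = -3*y**2 - 10*y - 8; vanishes at y ∈ {-2}. (2, -2): f_x = 0, f = 0 — SINGULAR.
  x = 3: f_y(3, y) = -3*y**2 - 12*y - 11; no integer root y with |y| ≤ 4.
  x = 4: f_y(4, y) = -3*y**2 - 14*y - 12; no integer root y with |y| ≤ 4.
Only singular point on the grid: (2, -2).
Classify: substitute x = 2 + u, y = -2 + v and expand: f = u**3 + u**2*v - u*v**2 - v**3 + v**2.
No constant or linear terms (consistent with a singular point). Quadratic part: v**2. Cubic part: u**3 + u**2*v - u*v**2 - v**3.
The quadratic part v**2 is a perfect square, so there is a single (double) tangent line v = 0, i.e. y = -2. Restricting the cubic part to that line (v = 0) leaves u**3 ≠ 0, so f is not divisible by v and the branch is v² ≈ -u**3 to lowest order — this is a cusp.
Classification: cusp.


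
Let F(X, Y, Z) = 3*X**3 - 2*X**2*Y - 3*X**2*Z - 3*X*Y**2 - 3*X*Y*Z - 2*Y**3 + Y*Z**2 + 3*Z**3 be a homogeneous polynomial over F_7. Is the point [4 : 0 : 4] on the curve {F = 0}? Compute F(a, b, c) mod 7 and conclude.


F(4,0,4) ≡ 3 (mod 7); P is NOT on the curve.

Evaluate F(4, 0, 4) term-by-term (mod 7).
  3*X**3 ↦ 3·64·1·1 = 192
  -2*X**2*Y ↦ -2·16·0·1 = 0
  -3*X**2*Z ↦ -3·16·1·4 = -192
  -3*X*Y**2 ↦ -3·4·0·1 = 0
  -3*X*Y*Z ↦ -3·4·0·4 = 0
  -2*Y**3 ↦ -2·1·0·1 = 0
  Y*Z**2 ↦ 1·1·0·16 = 0
  3*Z**3 ↦ 3·1·1·64 = 192
Sum: F(4, 0, 4) = (192) + (0) + (-192) + (0) + (0) + (0) + (0) + (192) = 192.
Reducing mod 7: 192 ≡ 3 (mod 7).
Since F(a, b, c) ≡ 3 ≠ 0 (mod 7), P does NOT lie on the curve.


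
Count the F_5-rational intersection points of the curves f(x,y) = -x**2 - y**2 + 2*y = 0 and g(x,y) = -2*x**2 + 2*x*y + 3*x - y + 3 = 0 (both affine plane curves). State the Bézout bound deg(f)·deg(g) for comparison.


Common zeros: {(1, 1), (4, 1)}; count = 2; Bézout bound = 4.

deg(f) = 2, deg(g) = 2, so Bézout bound = 4.
Scan x ∈ F_5. For each x, list the y ∈ F_5 with f(x, y) ≡ 0 and those with g(x, y) ≡ 0 (mod 5); the common zeros in that column are the intersection.
  x = 0: f ≡ 0 at y ∈ {0, 2}; g ≡ 0 at y ∈ {3}; common: ∅.
  x = 1: f ≡ 0 at y ∈ {1}; g ≡ 0 at y ∈ {1}; common: {1}.
  x = 2: f ≡ 0 at y ∈ ∅; g ≡ 0 at y ∈ {3}; common: ∅.
  x = 3: f ≡ 0 at y ∈ ∅; g ≡ 0 at y ∈ ∅; common: ∅.
  x = 4: f ≡ 0 at y ∈ {1}; g ≡ 0 at y ∈ {1}; common: {1}.
Collecting: common zeros = {(1, 1), (4, 1)}, so the count is 2.
Comparison with the Bézout bound: 2 ≤ 4 = deg(f)·deg(g), as expected for curves with no common component (the affine F_5-count falls short of the bound because intersections may lie at infinity, over extension fields, or carry multiplicity).


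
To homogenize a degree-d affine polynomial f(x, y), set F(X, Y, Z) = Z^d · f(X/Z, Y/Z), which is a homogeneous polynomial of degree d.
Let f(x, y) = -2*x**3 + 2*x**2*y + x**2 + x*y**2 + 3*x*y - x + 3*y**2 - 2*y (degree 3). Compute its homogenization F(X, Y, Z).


F(X, Y, Z) = -2*X**3 + 2*X**2*Y + X**2*Z + X*Y**2 + 3*X*Y*Z - X*Z**2 + 3*Y**2*Z - 2*Y*Z**2

deg(f) = 3.
Substitute x = X/Z, y = Y/Z into f, then multiply by Z^3.
  monomial -2·x^3·y^0 ↦ -2·X^3·Y^0·Z^0.
  monomial 2·x^2·y^1 ↦ 2·X^2·Y^1·Z^0.
  monomial 1·x^2·y^0 ↦ 1·X^2·Y^0·Z^1.
  monomial 1·x^1·y^2 ↦ 1·X^1·Y^2·Z^0.
  monomial 3·x^1·y^1 ↦ 3·X^1·Y^1·Z^1.
  monomial -1·x^1·y^0 ↦ -1·X^1·Y^0·Z^2.
  monomial 3·x^0·y^2 ↦ 3·X^0·Y^2·Z^1.
  monomial -2·x^0·y^1 ↦ -2·X^0·Y^1·Z^2.
Collecting: F(X, Y, Z) = -2*X**3 + 2*X**2*Y + X**2*Z + X*Y**2 + 3*X*Y*Z - X*Z**2 + 3*Y**2*Z - 2*Y*Z**2.


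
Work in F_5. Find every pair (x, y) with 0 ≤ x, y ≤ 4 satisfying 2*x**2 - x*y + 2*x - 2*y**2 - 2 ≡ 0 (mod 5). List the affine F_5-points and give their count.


Affine F_5-points: {(0, 2), (0, 3), (2, 0), (2, 4), (3, 3), (4, 4)}; count = 6.

For each of the 25 pairs (x, y) ∈ F_5², evaluate f(x, y) mod 5. Record the zeros.
  x = 0: [0↦3, 1↦1, 2↦0, 3↦0, 4↦1]  zeros at y ∈ {2, 3}
  x = 1: [0↦2, 1↦4, 2↦2, 3↦1, 4↦1]  zeros at y ∈ ∅
  x = 2: [0↦0, 1↦1, 2↦3, 3↦1, 4↦0]  zeros at y ∈ {0, 4}
  x = 3: [0↦2, 1↦2, 2↦3, 3↦0, 4↦3]  zeros at y ∈ {3}
  x = 4: [0↦3, 1↦2, 2↦2, 3↦3, 4↦0]  zeros at y ∈ {4}
Collecting zeros: affine points = {(0, 2), (0, 3), (2, 0), (2, 4), (3, 3), (4, 4)}.
Total count |C(F_5)_aff| = 6.


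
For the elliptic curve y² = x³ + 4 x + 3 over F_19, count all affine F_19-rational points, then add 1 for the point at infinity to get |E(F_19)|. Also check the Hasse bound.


Affine points = {(2, 0), (3, 2), (3, 17), (4, 8), (4, 11), (10, 6), (10, 13), (17, 5), (17, 14), (18, 6), (18, 13)}; affine count = 11; |E(F_19)| = 12.

Discriminant check: Δ ∝ 4a³ + 27b² = 4·4³ + 27·3² = 4·64 + 27·9 ≡ 5 (mod 19). Nonzero ⇒ E is nonsingular.
For each x ∈ F_19, compute rhs = x³ + 4·x + 3 mod 19, then count y ∈ F_19 with y² ≡ rhs.
  x = 0: rhs = 3, matching y values: none (0 points).
  x = 1: rhs = 8, matching y values: none (0 points).
  x = 2: rhs = 0, matching y values: 0 (1 points).
  x = 3: rhs = 4, matching y values: 2, 17 (2 points).
  x = 4: rhs = 7, matching y values: 8, 11 (2 points).
  x = 5: rhs = 15, matching y values: none (0 points).
  x = 6: rhs = 15, matching y values: none (0 points).
  x = 7: rhs = 13, matching y values: none (0 points).
  x = 8: rhs = 15, matching y values: none (0 points).
  x = 9: rhs = 8, matching y values: none (0 points).
  x = 10: rhs = 17, matching y values: 6, 13 (2 points).
  x = 11: rhs = 10, matching y values: none (0 points).
  x = 12: rhs = 12, matching y values: none (0 points).
  x = 13: rhs = 10, matching y values: none (0 points).
  x = 14: rhs = 10, matching y values: none (0 points).
  x = 15: rhs = 18, matching y values: none (0 points).
  x = 16: rhs = 2, matching y values: none (0 points).
  x = 17: rhs = 6, matching y values: 5, 14 (2 points).
  x = 18: rhs = 17, matching y values: 6, 13 (2 points).
Total affine count: 11.
Full point count |E(F_19)| = 11 + 1 = 12.
Hasse bound: |12 − (19+1)| = |-8| = 8 ≤ 2√19 ≈ 8.7178 ✓.


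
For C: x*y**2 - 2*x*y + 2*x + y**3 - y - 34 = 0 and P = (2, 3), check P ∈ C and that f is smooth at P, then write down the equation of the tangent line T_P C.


Tangent line at P: 5*x + 34*y - 112 = 0.

Step 1: f(2, 3) = 0, so P lies on C.
Step 2: partial derivatives
  f_x(x, y) = y**2 - 2*y + 2, f_y(x, y) = 2*x*y - 2*x + 3*y**2 - 1.
  f_x(P) = 5, f_y(P) = 34 (gradient nonzero, so P is smooth).
Step 3: tangent line at P: 5·(x − 2) + 34·(y − 3) = 0.
Expanding: 5*x + 34*y - 112 = 0.


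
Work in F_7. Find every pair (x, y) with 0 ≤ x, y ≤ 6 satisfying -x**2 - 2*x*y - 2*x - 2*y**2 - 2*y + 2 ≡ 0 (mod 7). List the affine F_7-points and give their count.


Affine F_7-points: {(1, 1), (1, 4), (2, 1), (2, 3), (3, 4), (3, 6), (4, 3), (4, 6)}; count = 8.

For each of the 49 pairs (x, y) ∈ F_7², evaluate f(x, y) mod 7. Record the zeros.
  x = 0: [0↦2, 1↦5, 2↦4, 3↦6, 4↦4, 5↦5, 6↦2]  zeros at y ∈ ∅
  x = 1: [0↦6, 1↦0, 2↦4, 3↦4, 4↦0, 5↦6, 6↦1]  zeros at y ∈ {1, 4}
  x = 2: [0↦1, 1↦0, 2↦2, 3↦0, 4↦1, 5↦5, 6↦5]  zeros at y ∈ {1, 3}
  x = 3: [0↦1, 1↦5, 2↦5, 3↦1, 4↦0, 5↦2, 6↦0]  zeros at y ∈ {4, 6}
  x = 4: [0↦6, 1↦1, 2↦6, 3↦0, 4↦4, 5↦4, 6↦0]  zeros at y ∈ {3, 6}
  x = 5: [0↦2, 1↦2, 2↦5, 3↦4, 4↦6, 5↦4, 6↦5]  zeros at y ∈ ∅
  x = 6: [0↦3, 1↦1, 2↦2, 3↦6, 4↦6, 5↦2, 6↦1]  zeros at y ∈ ∅
Collecting zeros: affine points = {(1, 1), (1, 4), (2, 1), (2, 3), (3, 4), (3, 6), (4, 3), (4, 6)}.
Total count |C(F_7)_aff| = 8.


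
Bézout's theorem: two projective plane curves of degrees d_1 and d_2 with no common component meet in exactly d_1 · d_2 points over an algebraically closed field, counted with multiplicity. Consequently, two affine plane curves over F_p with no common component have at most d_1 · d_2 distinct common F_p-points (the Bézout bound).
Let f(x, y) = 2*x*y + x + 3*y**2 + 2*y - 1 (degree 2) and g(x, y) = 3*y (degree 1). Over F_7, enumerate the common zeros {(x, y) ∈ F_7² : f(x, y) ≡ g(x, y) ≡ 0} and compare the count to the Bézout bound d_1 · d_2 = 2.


Common zeros: {(1, 0)}; count = 1; Bézout bound = 2.

deg(f) = 2, deg(g) = 1, so Bézout bound = 2.
Scan x ∈ F_7. For each x, list the y ∈ F_7 with f(x, y) ≡ 0 and those with g(x, y) ≡ 0 (mod 7); the common zeros in that column are the intersection.
  x = 0: f ≡ 0 at y ∈ {5, 6}; g ≡ 0 at y ∈ {0}; common: ∅.
  x = 1: f ≡ 0 at y ∈ {0, 1}; g ≡ 0 at y ∈ {0}; common: {0}.
  x = 2: f ≡ 0 at y ∈ ∅; g ≡ 0 at y ∈ {0}; common: ∅.
  x = 3: f ≡ 0 at y ∈ ∅; g ≡ 0 at y ∈ {0}; common: ∅.
  x = 4: f ≡ 0 at y ∈ {2, 4}; g ≡ 0 at y ∈ {0}; common: ∅.
  x = 5: f ≡ 0 at y ∈ ∅; g ≡ 0 at y ∈ {0}; common: ∅.
  x = 6: f ≡ 0 at y ∈ ∅; g ≡ 0 at y ∈ {0}; common: ∅.
Collecting: common zeros = {(1, 0)}, so the count is 1.
Comparison with the Bézout bound: 1 ≤ 2 = deg(f)·deg(g), as expected for curves with no common component (the affine F_7-count falls short of the bound because intersections may lie at infinity, over extension fields, or carry multiplicity).


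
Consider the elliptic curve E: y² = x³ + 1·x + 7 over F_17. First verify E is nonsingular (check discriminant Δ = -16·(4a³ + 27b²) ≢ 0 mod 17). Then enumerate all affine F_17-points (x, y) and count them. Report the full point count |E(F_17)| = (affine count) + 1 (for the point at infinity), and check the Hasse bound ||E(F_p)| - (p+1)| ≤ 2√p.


Affine points = {(1, 3), (1, 14), (2, 0), (5, 1), (5, 16), (6, 5), (6, 12), (7, 0), (8, 0), (12, 8), (12, 9)}; affine count = 11; |E(F_17)| = 12.

Discriminant check: Δ ∝ 4a³ + 27b² = 4·1³ + 27·7² = 4·1 + 27·49 ≡ 1 (mod 17). Nonzero ⇒ E is nonsingular.
For each x ∈ F_17, compute rhs = x³ + 1·x + 7 mod 17, then count y ∈ F_17 with y² ≡ rhs.
  x = 0: rhs = 7, matching y values: none (0 points).
  x = 1: rhs = 9, matching y values: 3, 14 (2 points).
  x = 2: rhs = 0, matching y values: 0 (1 points).
  x = 3: rhs = 3, matching y values: none (0 points).
  x = 4: rhs = 7, matching y values: none (0 points).
  x = 5: rhs = 1, matching y values: 1, 16 (2 points).
  x = 6: rhs = 8, matching y values: 5, 12 (2 points).
  x = 7: rhs = 0, matching y values: 0 (1 points).
  x = 8: rhs = 0, matching y values: 0 (1 points).
  x = 9: rhs = 14, matching y values: none (0 points).
  x = 10: rhs = 14, matching y values: none (0 points).
  x = 11: rhs = 6, matching y values: none (0 points).
  x = 12: rhs = 13, matching y values: 8, 9 (2 points).
  x = 13: rhs = 7, matching y values: none (0 points).
  x = 14: rhs = 11, matching y values: none (0 points).
  x = 15: rhs = 14, matching y values: none (0 points).
  x = 16: rhs = 5, matching y values: none (0 points).
Total affine count: 11.
Full point count |E(F_17)| = 11 + 1 = 12.
Hasse bound: |12 − (17+1)| = |-6| = 6 ≤ 2√17 ≈ 8.2462 ✓.


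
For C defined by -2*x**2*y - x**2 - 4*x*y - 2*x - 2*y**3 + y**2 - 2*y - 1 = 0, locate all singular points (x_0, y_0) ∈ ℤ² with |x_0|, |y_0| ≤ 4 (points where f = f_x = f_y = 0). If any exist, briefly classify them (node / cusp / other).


Singular points: {(-1, 0)}; classification: node.

Compute partial derivatives:
  f_x = -4*x*y - 2*x - 4*y - 2.
  f_y = -2*x**2 - 4*x - 6*y**2 + 2*y - 2.
Scan x_0 ∈ {−4, ..., 4}. For each x_0, f_y(x_0, y) is a polynomial in y; find its integer roots y ∈ {−4, ..., 4}, then test f_x and f at those candidates.
  x = -4: f_y(-4, y) = -6*y**2 + 2*y - 18; no integer root y with |y| ≤ 4.
  x = -3: f_y(-3, y) = -6*y**2 + 2*y - 8; no integer root y with |y| ≤ 4.
  x = -2: f_y(-2, y) = -6*y**2 + 2*y - 2; no integer root y with |y| ≤ 4.
  x = -1: f_y(-1, y) = -6*y**2 + 2*y; vanishes at y ∈ {0}. (-1, 0): f_x = 0, f = 0 — SINGULAR.
  x = 0: f_y(0, y) = -6*y**2 + 2*y - 2; no integer root y with |y| ≤ 4.
  x = 1: f_y(1, y) = -6*y**2 + 2*y - 8; no integer root y with |y| ≤ 4.
  x = 2: f_y(2, y) = -6*y**2 + 2*y - 18; no integer root y with |y| ≤ 4.
  x = 3: f_y(3, y) = -6*y**2 + 2*y - 32; no integer root y with |y| ≤ 4.
  x = 4: f_y(4, y) = -6*y**2 + 2*y - 50; no integer root y with |y| ≤ 4.
Only singular point on the grid: (-1, 0).
Classify: substitute x = -1 + u, y = 0 + v and expand: f = -2*u**2*v - u**2 - 2*v**3 + v**2.
No constant or linear terms (consistent with a singular point). Quadratic part: -u**2 + v**2. Cubic part: -2*u**2*v - 2*v**3.
The quadratic part v**2 - u**2 = (v − u)(v + u) splits into two distinct linear factors, so there are two distinct tangent lines y − 0 = ±(x − -1) — this is a node (ordinary double point).
Classification: node.


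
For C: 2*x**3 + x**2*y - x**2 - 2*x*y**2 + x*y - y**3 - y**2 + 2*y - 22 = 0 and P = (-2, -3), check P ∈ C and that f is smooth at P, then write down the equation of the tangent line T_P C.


Tangent line at P: 19*x - 41*y - 85 = 0.

Step 1: f(-2, -3) = 0, so P lies on C.
Step 2: partial derivatives
  f_x(x, y) = 6*x**2 + 2*x*y - 2*x - 2*y**2 + y, f_y(x, y) = x**2 - 4*x*y + x - 3*y**2 - 2*y + 2.
  f_x(P) = 19, f_y(P) = -41 (gradient nonzero, so P is smooth).
Step 3: tangent line at P: 19·(x − -2) + -41·(y − -3) = 0.
Expanding: 19*x - 41*y - 85 = 0.


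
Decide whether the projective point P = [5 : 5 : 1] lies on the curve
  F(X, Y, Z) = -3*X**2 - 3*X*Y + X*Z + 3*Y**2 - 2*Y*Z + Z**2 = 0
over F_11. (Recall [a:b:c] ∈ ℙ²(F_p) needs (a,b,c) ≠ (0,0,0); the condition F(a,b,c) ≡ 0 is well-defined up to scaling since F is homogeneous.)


F(5,5,1) ≡ 9 (mod 11); P is NOT on the curve.

Evaluate F(5, 5, 1) term-by-term (mod 11).
  -3*X**2 ↦ -3·25·1·1 = -75
  -3*X*Y ↦ -3·5·5·1 = -75
  X*Z ↦ 1·5·1·1 = 5
  3*Y**2 ↦ 3·1·25·1 = 75
  -2*Y*Z ↦ -2·1·5·1 = -10
  Z**2 ↦ 1·1·1·1 = 1
Sum: F(5, 5, 1) = (-75) + (-75) + (5) + (75) + (-10) + (1) = -79.
Reducing mod 11: -79 ≡ 9 (mod 11).
Since F(a, b, c) ≡ 9 ≠ 0 (mod 11), P does NOT lie on the curve.


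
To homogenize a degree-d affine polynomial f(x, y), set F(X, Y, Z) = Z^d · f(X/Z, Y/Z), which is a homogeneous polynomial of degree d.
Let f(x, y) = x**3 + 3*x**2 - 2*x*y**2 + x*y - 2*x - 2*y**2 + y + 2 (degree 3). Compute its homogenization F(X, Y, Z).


F(X, Y, Z) = X**3 + 3*X**2*Z - 2*X*Y**2 + X*Y*Z - 2*X*Z**2 - 2*Y**2*Z + Y*Z**2 + 2*Z**3

deg(f) = 3.
Substitute x = X/Z, y = Y/Z into f, then multiply by Z^3.
  monomial 1·x^3·y^0 ↦ 1·X^3·Y^0·Z^0.
  monomial 3·x^2·y^0 ↦ 3·X^2·Y^0·Z^1.
  monomial -2·x^1·y^2 ↦ -2·X^1·Y^2·Z^0.
  monomial 1·x^1·y^1 ↦ 1·X^1·Y^1·Z^1.
  monomial -2·x^1·y^0 ↦ -2·X^1·Y^0·Z^2.
  monomial -2·x^0·y^2 ↦ -2·X^0·Y^2·Z^1.
  monomial 1·x^0·y^1 ↦ 1·X^0·Y^1·Z^2.
  monomial 2·x^0·y^0 ↦ 2·X^0·Y^0·Z^3.
Collecting: F(X, Y, Z) = X**3 + 3*X**2*Z - 2*X*Y**2 + X*Y*Z - 2*X*Z**2 - 2*Y**2*Z + Y*Z**2 + 2*Z**3.


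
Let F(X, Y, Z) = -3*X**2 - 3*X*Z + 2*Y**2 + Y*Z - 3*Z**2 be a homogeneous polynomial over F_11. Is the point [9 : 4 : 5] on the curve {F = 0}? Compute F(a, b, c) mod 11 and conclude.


F(9,4,5) ≡ 6 (mod 11); P is NOT on the curve.

Evaluate F(9, 4, 5) term-by-term (mod 11).
  -3*X**2 ↦ -3·81·1·1 = -243
  -3*X*Z ↦ -3·9·1·5 = -135
  2*Y**2 ↦ 2·1·16·1 = 32
  Y*Z ↦ 1·1·4·5 = 20
  -3*Z**2 ↦ -3·1·1·25 = -75
Sum: F(9, 4, 5) = (-243) + (-135) + (32) + (20) + (-75) = -401.
Reducing mod 11: -401 ≡ 6 (mod 11).
Since F(a, b, c) ≡ 6 ≠ 0 (mod 11), P does NOT lie on the curve.


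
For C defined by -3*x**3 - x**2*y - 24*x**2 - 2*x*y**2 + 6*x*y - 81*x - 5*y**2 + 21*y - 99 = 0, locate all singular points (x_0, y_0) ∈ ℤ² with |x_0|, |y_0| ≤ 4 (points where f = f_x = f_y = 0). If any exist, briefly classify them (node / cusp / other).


Singular points: {(-3, 3)}; classification: cusp.

Compute partial derivatives:
  f_x = -9*x**2 - 2*x*y - 48*x - 2*y**2 + 6*y - 81.
  f_y = -x**2 - 4*x*y + 6*x - 10*y + 21.
Scan x_0 ∈ {−4, ..., 4}. For each x_0, f_y(x_0, y) is a polynomial in y; find its integer roots y ∈ {−4, ..., 4}, then test f_x and f at those candidates.
  x = -4: f_y(-4, y) = 6*y - 19; no integer root y with |y| ≤ 4.
  x = -3: f_y(-3, y) = 2*y - 6; vanishes at y ∈ {3}. (-3, 3): f_x = 0, f = 0 — SINGULAR.
  x = -2: f_y(-2, y) = 5 - 2*y; no integer root y with |y| ≤ 4.
  x = -1: f_y(-1, y) = 14 - 6*y; no integer root y with |y| ≤ 4.
  x = 0: f_y(0, y) = 21 - 10*y; no integer root y with |y| ≤ 4.
  x = 1: f_y(1, y) = 26 - 14*y; no integer root y with |y| ≤ 4.
  x = 2: f_y(2, y) = 29 - 18*y; no integer root y with |y| ≤ 4.
  x = 3: f_y(3, y) = 30 - 22*y; no integer root y with |y| ≤ 4.
  x = 4: f_y(4, y) = 29 - 26*y; no integer root y with |y| ≤ 4.
Only singular point on the grid: (-3, 3).
Classify: substitute x = -3 + u, y = 3 + v and expand: f = -3*u**3 - u**2*v - 2*u*v**2 + v**2.
No constant or linear terms (consistent with a singular point). Quadratic part: v**2. Cubic part: -3*u**3 - u**2*v - 2*u*v**2.
The quadratic part v**2 is a perfect square, so there is a single (double) tangent line v = 0, i.e. y = 3. Restricting the cubic part to that line (v = 0) leaves -3*u**3 ≠ 0, so f is not divisible by v and the branch is v² ≈ 3*u**3 to lowest order — this is a cusp.
Classification: cusp.


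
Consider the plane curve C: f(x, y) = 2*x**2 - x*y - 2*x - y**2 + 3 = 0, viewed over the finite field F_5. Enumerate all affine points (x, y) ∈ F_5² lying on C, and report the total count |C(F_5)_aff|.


Affine F_5-points: {(3, 0), (3, 2), (4, 2), (4, 4)}; count = 4.

For each of the 25 pairs (x, y) ∈ F_5², evaluate f(x, y) mod 5. Record the zeros.
  x = 0: [0↦3, 1↦2, 2↦4, 3↦4, 4↦2]  zeros at y ∈ ∅
  x = 1: [0↦3, 1↦1, 2↦2, 3↦1, 4↦3]  zeros at y ∈ ∅
  x = 2: [0↦2, 1↦4, 2↦4, 3↦2, 4↦3]  zeros at y ∈ ∅
  x = 3: [0↦0, 1↦1, 2↦0, 3↦2, 4↦2]  zeros at y ∈ {0, 2}
  x = 4: [0↦2, 1↦2, 2↦0, 3↦1, 4↦0]  zeros at y ∈ {2, 4}
Collecting zeros: affine points = {(3, 0), (3, 2), (4, 2), (4, 4)}.
Total count |C(F_5)_aff| = 4.


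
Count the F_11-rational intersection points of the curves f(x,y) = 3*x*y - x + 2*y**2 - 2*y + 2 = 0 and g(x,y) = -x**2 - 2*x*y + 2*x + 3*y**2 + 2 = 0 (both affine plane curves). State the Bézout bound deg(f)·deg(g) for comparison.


Common zeros: {(1, 2), (2, 9)}; count = 2; Bézout bound = 4.

deg(f) = 2, deg(g) = 2, so Bézout bound = 4.
Scan x ∈ F_11. For each x, list the y ∈ F_11 with f(x, y) ≡ 0 and those with g(x, y) ≡ 0 (mod 11); the common zeros in that column are the intersection.
  x = 0: f ≡ 0 at y ∈ ∅; g ≡ 0 at y ∈ {5, 6}; common: ∅.
  x = 1: f ≡ 0 at y ∈ {2, 3}; g ≡ 0 at y ∈ {2, 6}; common: {2}.
  x = 2: f ≡ 0 at y ∈ {0, 9}; g ≡ 0 at y ∈ {7, 9}; common: {9}.
  x = 3: f ≡ 0 at y ∈ ∅; g ≡ 0 at y ∈ {5, 8}; common: ∅.
  x = 4: f ≡ 0 at y ∈ ∅; g ≡ 0 at y ∈ {1, 9}; common: ∅.
  x = 5: f ≡ 0 at y ∈ ∅; g ≡ 0 at y ∈ {8, 10}; common: ∅.
  x = 6: f ≡ 0 at y ∈ ∅; g ≡ 0 at y ∈ {0, 4}; common: ∅.
  x = 7: f ≡ 0 at y ∈ {8, 10}; g ≡ 0 at y ∈ {0, 1}; common: ∅.
  x = 8: f ≡ 0 at y ∈ {5, 6}; g ≡ 0 at y ∈ {2, 7}; common: ∅.
  x = 9: f ≡ 0 at y ∈ ∅; g ≡ 0 at y ∈ {3}; common: ∅.
  x = 10: f ≡ 0 at y ∈ {1, 7}; g ≡ 0 at y ∈ {4, 10}; common: ∅.
Collecting: common zeros = {(1, 2), (2, 9)}, so the count is 2.
Comparison with the Bézout bound: 2 ≤ 4 = deg(f)·deg(g), as expected for curves with no common component (the affine F_11-count falls short of the bound because intersections may lie at infinity, over extension fields, or carry multiplicity).


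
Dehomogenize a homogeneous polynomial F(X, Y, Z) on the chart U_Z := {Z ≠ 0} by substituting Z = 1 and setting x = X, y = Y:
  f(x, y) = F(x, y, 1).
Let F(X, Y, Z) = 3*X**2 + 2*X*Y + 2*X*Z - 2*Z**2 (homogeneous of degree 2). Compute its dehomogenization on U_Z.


f(x, y) = 3*x**2 + 2*x*y + 2*x - 2

On U_Z we set Z = 1. Each monomial c·X^i·Y^j·Z^k in F becomes c·x^i·y^j·1^k = c·x^i·y^j.
Substituting Z = 1: F(X, Y, 1) = 3*x**2 + 2*x*y + 2*x - 2.
Note: deg(f) ≤ deg(F) = 2; strict inequality happens when F is divisible by Z (lost terms).


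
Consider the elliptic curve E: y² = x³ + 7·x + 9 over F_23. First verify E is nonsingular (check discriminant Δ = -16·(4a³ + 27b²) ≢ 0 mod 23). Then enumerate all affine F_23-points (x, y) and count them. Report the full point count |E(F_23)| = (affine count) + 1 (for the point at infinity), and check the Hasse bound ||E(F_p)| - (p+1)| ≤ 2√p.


Affine points = {(0, 3), (0, 20), (2, 10), (2, 13), (4, 3), (4, 20), (5, 10), (5, 13), (8, 5), (8, 18), (12, 2), (12, 21), (15, 4), (15, 19), (16, 10), (16, 13), (17, 2), (17, 21), (19, 3), (19, 20), (22, 1), (22, 22)}; affine count = 22; |E(F_23)| = 23.

Discriminant check: Δ ∝ 4a³ + 27b² = 4·7³ + 27·9² = 4·343 + 27·81 ≡ 17 (mod 23). Nonzero ⇒ E is nonsingular.
For each x ∈ F_23, compute rhs = x³ + 7·x + 9 mod 23, then count y ∈ F_23 with y² ≡ rhs.
  x = 0: rhs = 9, matching y values: 3, 20 (2 points).
  x = 1: rhs = 17, matching y values: none (0 points).
  x = 2: rhs = 8, matching y values: 10, 13 (2 points).
  x = 3: rhs = 11, matching y values: none (0 points).
  x = 4: rhs = 9, matching y values: 3, 20 (2 points).
  x = 5: rhs = 8, matching y values: 10, 13 (2 points).
  x = 6: rhs = 14, matching y values: none (0 points).
  x = 7: rhs = 10, matching y values: none (0 points).
  x = 8: rhs = 2, matching y values: 5, 18 (2 points).
  x = 9: rhs = 19, matching y values: none (0 points).
  x = 10: rhs = 21, matching y values: none (0 points).
  x = 11: rhs = 14, matching y values: none (0 points).
  x = 12: rhs = 4, matching y values: 2, 21 (2 points).
  x = 13: rhs = 20, matching y values: none (0 points).
  x = 14: rhs = 22, matching y values: none (0 points).
  x = 15: rhs = 16, matching y values: 4, 19 (2 points).
  x = 16: rhs = 8, matching y values: 10, 13 (2 points).
  x = 17: rhs = 4, matching y values: 2, 21 (2 points).
  x = 18: rhs = 10, matching y values: none (0 points).
  x = 19: rhs = 9, matching y values: 3, 20 (2 points).
  x = 20: rhs = 7, matching y values: none (0 points).
  x = 21: rhs = 10, matching y values: none (0 points).
  x = 22: rhs = 1, matching y values: 1, 22 (2 points).
Total affine count: 22.
Full point count |E(F_23)| = 22 + 1 = 23.
Hasse bound: |23 − (23+1)| = |-1| = 1 ≤ 2√23 ≈ 9.5917 ✓.


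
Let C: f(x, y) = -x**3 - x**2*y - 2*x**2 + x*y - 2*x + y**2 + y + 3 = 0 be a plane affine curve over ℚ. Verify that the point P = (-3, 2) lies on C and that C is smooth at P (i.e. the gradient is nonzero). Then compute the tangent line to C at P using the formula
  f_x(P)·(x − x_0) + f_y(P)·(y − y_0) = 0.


Tangent line at P: -3*x - 7*y + 5 = 0.

Step 1: f(-3, 2) = 0, so P lies on C.
Step 2: partial derivatives
  f_x(x, y) = -3*x**2 - 2*x*y - 4*x + y - 2, f_y(x, y) = -x**2 + x + 2*y + 1.
  f_x(P) = -3, f_y(P) = -7 (gradient nonzero, so P is smooth).
Step 3: tangent line at P: -3·(x − -3) + -7·(y − 2) = 0.
Expanding: -3*x - 7*y + 5 = 0.


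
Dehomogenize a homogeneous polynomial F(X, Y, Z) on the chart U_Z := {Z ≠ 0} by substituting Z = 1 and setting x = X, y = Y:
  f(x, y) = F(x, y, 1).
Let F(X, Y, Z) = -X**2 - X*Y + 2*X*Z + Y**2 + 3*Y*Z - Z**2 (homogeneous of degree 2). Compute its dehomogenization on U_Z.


f(x, y) = -x**2 - x*y + 2*x + y**2 + 3*y - 1

On U_Z we set Z = 1. Each monomial c·X^i·Y^j·Z^k in F becomes c·x^i·y^j·1^k = c·x^i·y^j.
Substituting Z = 1: F(X, Y, 1) = -x**2 - x*y + 2*x + y**2 + 3*y - 1.
Note: deg(f) ≤ deg(F) = 2; strict inequality happens when F is divisible by Z (lost terms).


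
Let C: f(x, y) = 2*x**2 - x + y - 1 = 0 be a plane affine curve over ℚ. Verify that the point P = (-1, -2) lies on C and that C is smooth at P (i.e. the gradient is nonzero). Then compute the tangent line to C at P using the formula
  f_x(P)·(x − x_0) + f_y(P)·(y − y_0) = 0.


Tangent line at P: -5*x + y - 3 = 0.

Step 1: f(-1, -2) = 0, so P lies on C.
Step 2: partial derivatives
  f_x(x, y) = 4*x - 1, f_y(x, y) = 1.
  f_x(P) = -5, f_y(P) = 1 (gradient nonzero, so P is smooth).
Step 3: tangent line at P: -5·(x − -1) + 1·(y − -2) = 0.
Expanding: -5*x + y - 3 = 0.


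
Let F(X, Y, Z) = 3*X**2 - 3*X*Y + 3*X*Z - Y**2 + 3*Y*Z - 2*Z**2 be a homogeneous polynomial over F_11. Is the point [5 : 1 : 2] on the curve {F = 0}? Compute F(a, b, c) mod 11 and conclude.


F(5,1,2) ≡ 10 (mod 11); P is NOT on the curve.

Evaluate F(5, 1, 2) term-by-term (mod 11).
  3*X**2 ↦ 3·25·1·1 = 75
  -3*X*Y ↦ -3·5·1·1 = -15
  3*X*Z ↦ 3·5·1·2 = 30
  -Y**2 ↦ -1·1·1·1 = -1
  3*Y*Z ↦ 3·1·1·2 = 6
  -2*Z**2 ↦ -2·1·1·4 = -8
Sum: F(5, 1, 2) = (75) + (-15) + (30) + (-1) + (6) + (-8) = 87.
Reducing mod 11: 87 ≡ 10 (mod 11).
Since F(a, b, c) ≡ 10 ≠ 0 (mod 11), P does NOT lie on the curve.


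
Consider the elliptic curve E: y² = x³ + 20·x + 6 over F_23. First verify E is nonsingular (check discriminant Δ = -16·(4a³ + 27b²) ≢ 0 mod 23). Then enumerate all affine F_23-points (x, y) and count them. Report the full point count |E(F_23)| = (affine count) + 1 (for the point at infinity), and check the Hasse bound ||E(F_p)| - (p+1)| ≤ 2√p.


Affine points = {(0, 11), (0, 12), (1, 2), (1, 21), (2, 10), (2, 13), (3, 1), (3, 22), (4, 9), (4, 14), (5, 1), (5, 22), (7, 11), (7, 12), (9, 8), (9, 15), (11, 4), (11, 19), (13, 5), (13, 18), (15, 1), (15, 22), (16, 11), (16, 12), (19, 0), (21, 2), (21, 21), (22, 10), (22, 13)}; affine count = 29; |E(F_23)| = 30.

Discriminant check: Δ ∝ 4a³ + 27b² = 4·20³ + 27·6² = 4·8000 + 27·36 ≡ 13 (mod 23). Nonzero ⇒ E is nonsingular.
For each x ∈ F_23, compute rhs = x³ + 20·x + 6 mod 23, then count y ∈ F_23 with y² ≡ rhs.
  x = 0: rhs = 6, matching y values: 11, 12 (2 points).
  x = 1: rhs = 4, matching y values: 2, 21 (2 points).
  x = 2: rhs = 8, matching y values: 10, 13 (2 points).
  x = 3: rhs = 1, matching y values: 1, 22 (2 points).
  x = 4: rhs = 12, matching y values: 9, 14 (2 points).
  x = 5: rhs = 1, matching y values: 1, 22 (2 points).
  x = 6: rhs = 20, matching y values: none (0 points).
  x = 7: rhs = 6, matching y values: 11, 12 (2 points).
  x = 8: rhs = 11, matching y values: none (0 points).
  x = 9: rhs = 18, matching y values: 8, 15 (2 points).
  x = 10: rhs = 10, matching y values: none (0 points).
  x = 11: rhs = 16, matching y values: 4, 19 (2 points).
  x = 12: rhs = 19, matching y values: none (0 points).
  x = 13: rhs = 2, matching y values: 5, 18 (2 points).
  x = 14: rhs = 17, matching y values: none (0 points).
  x = 15: rhs = 1, matching y values: 1, 22 (2 points).
  x = 16: rhs = 6, matching y values: 11, 12 (2 points).
  x = 17: rhs = 15, matching y values: none (0 points).
  x = 18: rhs = 11, matching y values: none (0 points).
  x = 19: rhs = 0, matching y values: 0 (1 points).
  x = 20: rhs = 11, matching y values: none (0 points).
  x = 21: rhs = 4, matching y values: 2, 21 (2 points).
  x = 22: rhs = 8, matching y values: 10, 13 (2 points).
Total affine count: 29.
Full point count |E(F_23)| = 29 + 1 = 30.
Hasse bound: |30 − (23+1)| = |6| = 6 ≤ 2√23 ≈ 9.5917 ✓.


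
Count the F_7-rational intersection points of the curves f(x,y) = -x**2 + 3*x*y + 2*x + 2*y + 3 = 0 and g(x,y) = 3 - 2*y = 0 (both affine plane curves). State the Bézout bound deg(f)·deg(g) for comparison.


Common zeros: ∅; count = 0; Bézout bound = 2.

deg(f) = 2, deg(g) = 1, so Bézout bound = 2.
Scan x ∈ F_7. For each x, list the y ∈ F_7 with f(x, y) ≡ 0 and those with g(x, y) ≡ 0 (mod 7); the common zeros in that column are the intersection.
  x = 0: f ≡ 0 at y ∈ {2}; g ≡ 0 at y ∈ {5}; common: ∅.
  x = 1: f ≡ 0 at y ∈ {2}; g ≡ 0 at y ∈ {5}; common: ∅.
  x = 2: f ≡ 0 at y ∈ {4}; g ≡ 0 at y ∈ {5}; common: ∅.
  x = 3: f ≡ 0 at y ∈ {0}; g ≡ 0 at y ∈ {5}; common: ∅.
  x = 4: f ≡ 0 at y ∈ ∅; g ≡ 0 at y ∈ {5}; common: ∅.
  x = 5: f ≡ 0 at y ∈ {4}; g ≡ 0 at y ∈ {5}; common: ∅.
  x = 6: f ≡ 0 at y ∈ {0}; g ≡ 0 at y ∈ {5}; common: ∅.
Collecting: common zeros = ∅, so the count is 0.
Comparison with the Bézout bound: 0 ≤ 2 = deg(f)·deg(g), as expected for curves with no common component (the affine F_7-count falls short of the bound because intersections may lie at infinity, over extension fields, or carry multiplicity).


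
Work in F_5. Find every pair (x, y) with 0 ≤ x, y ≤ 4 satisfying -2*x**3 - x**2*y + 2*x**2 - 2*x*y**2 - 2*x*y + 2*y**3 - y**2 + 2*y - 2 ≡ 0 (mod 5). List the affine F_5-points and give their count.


Affine F_5-points: {(1, 2), (2, 0)}; count = 2.

For each of the 25 pairs (x, y) ∈ F_5², evaluate f(x, y) mod 5. Record the zeros.
  x = 0: [0↦3, 1↦1, 2↦4, 3↦4, 4↦3]  zeros at y ∈ ∅
  x = 1: [0↦3, 1↦1, 2↦0, 3↦2, 4↦4]  zeros at y ∈ {2}
  x = 2: [0↦0, 1↦1, 2↦4, 3↦1, 4↦4]  zeros at y ∈ {0}
  x = 3: [0↦2, 1↦4, 2↦4, 3↦4, 4↦1]  zeros at y ∈ ∅
  x = 4: [0↦2, 1↦3, 2↦3, 3↦4, 4↦3]  zeros at y ∈ ∅
Collecting zeros: affine points = {(1, 2), (2, 0)}.
Total count |C(F_5)_aff| = 2.


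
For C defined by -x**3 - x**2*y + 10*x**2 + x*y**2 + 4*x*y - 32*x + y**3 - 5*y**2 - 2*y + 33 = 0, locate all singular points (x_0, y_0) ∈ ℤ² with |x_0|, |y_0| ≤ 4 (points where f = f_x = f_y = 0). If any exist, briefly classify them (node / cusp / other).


Singular points: {(3, 1)}; classification: cusp.

Compute partial derivatives:
  f_x = -3*x**2 - 2*x*y + 20*x + y**2 + 4*y - 32.
  f_y = -x**2 + 2*x*y + 4*x + 3*y**2 - 10*y - 2.
Scan x_0 ∈ {−4, ..., 4}. For each x_0, f_y(x_0, y) is a polynomial in y; find its integer roots y ∈ {−4, ..., 4}, then test f_x and f at those candidates.
  x = -4: f_y(-4, y) = 3*y**2 - 18*y - 34; no integer root y with |y| ≤ 4.
  x = -3: f_y(-3, y) = 3*y**2 - 16*y - 23; no integer root y with |y| ≤ 4.
  x = -2: f_y(-2, y) = 3*y**2 - 14*y - 14; no integer root y with |y| ≤ 4.
  x = -1: f_y(-1, y) = 3*y**2 - 12*y - 7; no integer root y with |y| ≤ 4.
  x = 0: f_y(0, y) = 3*y**2 - 10*y - 2; no integer root y with |y| ≤ 4.
  x = 1: f_y(1, y) = 3*y**2 - 8*y + 1; no integer root y with |y| ≤ 4.
  x = 2: f_y(2, y) = 3*y**2 - 6*y + 2; no integer root y with |y| ≤ 4.
  x = 3: f_y(3, y) = 3*y**2 - 4*y + 1; vanishes at y ∈ {1}. (3, 1): f_x = 0, f = 0 — SINGULAR.
  x = 4: f_y(4, y) = 3*y**2 - 2*y - 2; no integer root y with |y| ≤ 4.
Only singular point on the grid: (3, 1).
Classify: substitute x = 3 + u, y = 1 + v and expand: f = -u**3 - u**2*v + u*v**2 + v**3 + v**2.
No constant or linear terms (consistent with a singular point). Quadratic part: v**2. Cubic part: -u**3 - u**2*v + u*v**2 + v**3.
The quadratic part v**2 is a perfect square, so there is a single (double) tangent line v = 0, i.e. y = 1. Restricting the cubic part to that line (v = 0) leaves -u**3 ≠ 0, so f is not divisible by v and the branch is v² ≈ u**3 to lowest order — this is a cusp.
Classification: cusp.


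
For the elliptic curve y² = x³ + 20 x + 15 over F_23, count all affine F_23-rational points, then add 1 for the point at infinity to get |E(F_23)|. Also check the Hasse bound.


Affine points = {(1, 6), (1, 17), (6, 11), (6, 12), (9, 2), (9, 21), (11, 5), (11, 18), (14, 7), (14, 16), (17, 1), (17, 22), (19, 3), (19, 20), (21, 6), (21, 17)}; affine count = 16; |E(F_23)| = 17.

Discriminant check: Δ ∝ 4a³ + 27b² = 4·20³ + 27·15² = 4·8000 + 27·225 ≡ 10 (mod 23). Nonzero ⇒ E is nonsingular.
For each x ∈ F_23, compute rhs = x³ + 20·x + 15 mod 23, then count y ∈ F_23 with y² ≡ rhs.
  x = 0: rhs = 15, matching y values: none (0 points).
  x = 1: rhs = 13, matching y values: 6, 17 (2 points).
  x = 2: rhs = 17, matching y values: none (0 points).
  x = 3: rhs = 10, matching y values: none (0 points).
  x = 4: rhs = 21, matching y values: none (0 points).
  x = 5: rhs = 10, matching y values: none (0 points).
  x = 6: rhs = 6, matching y values: 11, 12 (2 points).
  x = 7: rhs = 15, matching y values: none (0 points).
  x = 8: rhs = 20, matching y values: none (0 points).
  x = 9: rhs = 4, matching y values: 2, 21 (2 points).
  x = 10: rhs = 19, matching y values: none (0 points).
  x = 11: rhs = 2, matching y values: 5, 18 (2 points).
  x = 12: rhs = 5, matching y values: none (0 points).
  x = 13: rhs = 11, matching y values: none (0 points).
  x = 14: rhs = 3, matching y values: 7, 16 (2 points).
  x = 15: rhs = 10, matching y values: none (0 points).
  x = 16: rhs = 15, matching y values: none (0 points).
  x = 17: rhs = 1, matching y values: 1, 22 (2 points).
  x = 18: rhs = 20, matching y values: none (0 points).
  x = 19: rhs = 9, matching y values: 3, 20 (2 points).
  x = 20: rhs = 20, matching y values: none (0 points).
  x = 21: rhs = 13, matching y values: 6, 17 (2 points).
  x = 22: rhs = 17, matching y values: none (0 points).
Total affine count: 16.
Full point count |E(F_23)| = 16 + 1 = 17.
Hasse bound: |17 − (23+1)| = |-7| = 7 ≤ 2√23 ≈ 9.5917 ✓.


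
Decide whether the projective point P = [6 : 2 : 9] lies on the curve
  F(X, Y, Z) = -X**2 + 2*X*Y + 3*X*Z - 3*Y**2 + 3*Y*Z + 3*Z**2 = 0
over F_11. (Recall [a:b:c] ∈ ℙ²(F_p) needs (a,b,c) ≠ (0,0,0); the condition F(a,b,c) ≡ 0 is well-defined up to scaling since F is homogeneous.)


F(6,2,9) ≡ 6 (mod 11); P is NOT on the curve.

Evaluate F(6, 2, 9) term-by-term (mod 11).
  -X**2 ↦ -1·36·1·1 = -36
  2*X*Y ↦ 2·6·2·1 = 24
  3*X*Z ↦ 3·6·1·9 = 162
  -3*Y**2 ↦ -3·1·4·1 = -12
  3*Y*Z ↦ 3·1·2·9 = 54
  3*Z**2 ↦ 3·1·1·81 = 243
Sum: F(6, 2, 9) = (-36) + (24) + (162) + (-12) + (54) + (243) = 435.
Reducing mod 11: 435 ≡ 6 (mod 11).
Since F(a, b, c) ≡ 6 ≠ 0 (mod 11), P does NOT lie on the curve.
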